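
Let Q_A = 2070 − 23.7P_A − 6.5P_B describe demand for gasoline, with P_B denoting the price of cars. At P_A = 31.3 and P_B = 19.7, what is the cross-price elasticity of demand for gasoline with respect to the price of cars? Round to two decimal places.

At P_A = 31.3 and P_B = 19.7: Q_A = 1200.14.
∂Q_A/∂P_B = -6.5.
ε = (∂Q_A/∂P_B)(P_B/Q_A) = -6.5 × (19.7/1200.14) ≈ -0.11.
Since ε < 0, gasoline and cars are complements.

-0.11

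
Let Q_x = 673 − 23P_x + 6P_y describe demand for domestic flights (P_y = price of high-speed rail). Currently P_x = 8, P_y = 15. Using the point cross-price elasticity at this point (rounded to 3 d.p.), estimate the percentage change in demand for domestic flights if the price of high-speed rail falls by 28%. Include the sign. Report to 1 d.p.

-4.3%

At P_x = 8, P_y = 15: Q_x = 579.
∂Q_x/∂P_y = 6.
ε = (∂Q_x/∂P_y)(P_y/Q_x) = 6.0000 × 15/579 ≈ 0.155.
%ΔQ_x ≈ ε × %ΔP_y = 0.155 × (-28%) = -4.3%.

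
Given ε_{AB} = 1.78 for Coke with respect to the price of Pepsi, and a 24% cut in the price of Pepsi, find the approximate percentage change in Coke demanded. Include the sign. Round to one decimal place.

%ΔQ ≈ ε × %ΔP of Pepsi = 1.78 × (-24%) = -42.7%.
Demand for Coke falls by about 42.7%.

-42.7%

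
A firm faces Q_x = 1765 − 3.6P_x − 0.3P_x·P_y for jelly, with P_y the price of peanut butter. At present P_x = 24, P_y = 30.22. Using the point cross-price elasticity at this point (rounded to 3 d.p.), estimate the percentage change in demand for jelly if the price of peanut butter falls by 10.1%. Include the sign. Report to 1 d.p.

At P_x = 24, P_y = 30.22: Q_x = 1461.016.
∂Q_x/∂P_y = -0.3P_x = -7.2000.
ε = (∂Q_x/∂P_y)(P_y/Q_x) = -7.2000 × 30.22/1461.016 ≈ -0.149.
%ΔQ_x ≈ ε × %ΔP_y = -0.149 × (-10.1%) = 1.5%.

1.5%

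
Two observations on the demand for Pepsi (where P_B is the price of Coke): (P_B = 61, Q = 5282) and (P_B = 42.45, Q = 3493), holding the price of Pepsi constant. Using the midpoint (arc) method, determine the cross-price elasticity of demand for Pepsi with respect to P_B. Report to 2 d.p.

ΔQ_A = 3493 − 5282 = -1789; ΔP_B = 42.45 − 61 = -18.55.
Midpoints: Q̄_A = 4387.5, P̄_B = 51.73.
ε = (ΔQ_A/Q̄_A)/(ΔP_B/P̄_B) = (-1789/4387.5)/(-18.55/51.73) ≈ 1.14.
ε > 0: Pepsi and Coke are substitutes.

1.14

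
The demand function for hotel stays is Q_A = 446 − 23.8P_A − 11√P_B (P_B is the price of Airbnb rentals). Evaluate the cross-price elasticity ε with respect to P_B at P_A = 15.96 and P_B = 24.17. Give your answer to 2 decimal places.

At P_A = 15.96 and P_B = 24.17: Q_A = 12.073.
∂Q_A/∂P_B = -11/(2√P_B) = -11/(2√24.17) = -1.1187.
ε = (∂Q_A/∂P_B)(P_B/Q_A) = -1.1187 × (24.17/12.073) ≈ -2.24.
ε < 0: complements.

-2.24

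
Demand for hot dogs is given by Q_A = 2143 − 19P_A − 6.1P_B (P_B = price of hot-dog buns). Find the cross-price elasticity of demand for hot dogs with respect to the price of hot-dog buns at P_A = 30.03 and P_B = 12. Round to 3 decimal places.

-0.049

At P_A = 30.03 and P_B = 12: Q_A = 1499.23.
∂Q_A/∂P_B = -6.1.
ε = (∂Q_A/∂P_B)(P_B/Q_A) = -6.1 × (12/1499.23) ≈ -0.049.
Since ε < 0, hot dogs and hot-dog buns are complements.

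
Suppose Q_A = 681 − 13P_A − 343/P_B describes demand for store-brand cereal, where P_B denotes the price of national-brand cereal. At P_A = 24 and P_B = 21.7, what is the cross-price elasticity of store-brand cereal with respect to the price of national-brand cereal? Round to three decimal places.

0.045

At P_A = 24 and P_B = 21.7: Q_A = 353.194.
∂Q_A/∂P_B = 343/P_B² = 0.7284.
ε = (∂Q_A/∂P_B)(P_B/Q_A) = 0.7284 × (21.7/353.194) ≈ 0.045.
ε > 0: substitutes.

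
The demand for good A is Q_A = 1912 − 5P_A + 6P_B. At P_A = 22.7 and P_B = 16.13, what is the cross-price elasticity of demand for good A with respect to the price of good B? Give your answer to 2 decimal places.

0.05

At P_A = 22.7 and P_B = 16.13: Q_A = 1895.28.
∂Q_A/∂P_B = 6.
ε = (∂Q_A/∂P_B)(P_B/Q_A) = 6 × (16.13/1895.28) ≈ 0.05.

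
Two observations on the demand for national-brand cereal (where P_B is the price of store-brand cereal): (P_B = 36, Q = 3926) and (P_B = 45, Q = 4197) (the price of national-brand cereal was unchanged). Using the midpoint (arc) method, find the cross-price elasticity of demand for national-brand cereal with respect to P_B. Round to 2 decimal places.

ΔQ_A = 4197 − 3926 = 271; ΔP_B = 45 − 36 = 9.
Midpoints: Q̄_A = 4061.5, P̄_B = 40.50.
ε = (ΔQ_A/Q̄_A)/(ΔP_B/P̄_B) = (271/4061.5)/(9/40.50) ≈ 0.30.
ε > 0: national-brand cereal and store-brand cereal are substitutes.

0.30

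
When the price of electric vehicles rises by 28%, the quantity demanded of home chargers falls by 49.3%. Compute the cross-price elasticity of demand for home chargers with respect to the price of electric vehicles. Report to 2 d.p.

-1.76

ε = (%ΔQ of home chargers) / (%ΔP of electric vehicles) = (-49.3%) / (28%) ≈ -1.76.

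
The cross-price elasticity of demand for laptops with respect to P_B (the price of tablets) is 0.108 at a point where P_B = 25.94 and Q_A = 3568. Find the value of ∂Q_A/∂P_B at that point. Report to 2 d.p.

ε = (∂Q_A/∂P_B)·(P_B/Q_A) ⇒ ∂Q_A/∂P_B = ε·Q_A/P_B = 0.108 × 3568/25.94 ≈ 14.86.

14.86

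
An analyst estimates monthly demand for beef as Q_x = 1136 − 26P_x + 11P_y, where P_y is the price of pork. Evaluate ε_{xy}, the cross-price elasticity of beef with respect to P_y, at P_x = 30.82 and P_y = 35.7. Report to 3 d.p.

0.540

At P_x = 30.82 and P_y = 35.7: Q_x = 727.38.
∂Q_x/∂P_y = 11.
ε = (∂Q_x/∂P_y)(P_y/Q_x) = 11 × (35.7/727.38) ≈ 0.540.
Since ε > 0, beef and pork are substitutes.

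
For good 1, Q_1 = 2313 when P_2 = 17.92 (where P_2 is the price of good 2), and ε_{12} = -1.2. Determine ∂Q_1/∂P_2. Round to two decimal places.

-154.89

ε = (∂Q_1/∂P_2)·(P_2/Q_1) ⇒ ∂Q_1/∂P_2 = ε·Q_1/P_2 = -1.2 × 2313/17.92 ≈ -154.89.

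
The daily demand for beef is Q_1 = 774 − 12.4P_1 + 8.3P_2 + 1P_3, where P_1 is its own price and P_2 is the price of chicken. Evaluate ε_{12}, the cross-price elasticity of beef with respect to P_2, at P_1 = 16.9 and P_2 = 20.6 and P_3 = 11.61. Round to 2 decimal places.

At P_1 = 16.9 and P_2 = 20.6 and P_3 = 11.61: Q_1 = 747.03.
∂Q_1/∂P_2 = 8.3.
ε = (∂Q_1/∂P_2)(P_2/Q_1) = 8.3 × (20.6/747.03) ≈ 0.23.
Since ε > 0, beef and chicken are substitutes.

0.23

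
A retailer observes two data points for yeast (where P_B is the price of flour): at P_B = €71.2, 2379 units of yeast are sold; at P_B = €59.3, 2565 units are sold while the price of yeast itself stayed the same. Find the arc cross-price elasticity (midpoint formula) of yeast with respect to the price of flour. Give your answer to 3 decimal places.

ΔQ_A = 2565 − 2379 = 186; ΔP_B = 59.3 − 71.2 = -11.9.
Midpoints: Q̄_A = 2472.0, P̄_B = 65.25.
ε = (ΔQ_A/Q̄_A)/(ΔP_B/P̄_B) = (186/2472.0)/(-11.9/65.25) ≈ -0.413.

-0.413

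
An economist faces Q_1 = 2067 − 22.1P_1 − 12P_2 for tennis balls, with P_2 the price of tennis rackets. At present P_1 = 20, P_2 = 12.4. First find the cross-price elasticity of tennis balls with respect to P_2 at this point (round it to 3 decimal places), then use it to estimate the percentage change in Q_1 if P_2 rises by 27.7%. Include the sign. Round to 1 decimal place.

-2.8%

At P_1 = 20, P_2 = 12.4: Q_1 = 1476.2.
∂Q_1/∂P_2 = -12.
ε = (∂Q_1/∂P_2)(P_2/Q_1) = -12.0000 × 12.4/1476.2 ≈ -0.101.
%ΔQ_1 ≈ ε × %ΔP_2 = -0.101 × (27.7%) = -2.8%.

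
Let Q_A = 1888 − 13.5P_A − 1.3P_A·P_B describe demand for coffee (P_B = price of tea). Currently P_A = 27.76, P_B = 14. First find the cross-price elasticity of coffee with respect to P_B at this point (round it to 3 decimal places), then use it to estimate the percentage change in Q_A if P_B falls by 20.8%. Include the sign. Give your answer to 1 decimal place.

At P_A = 27.76, P_B = 14: Q_A = 1008.008.
∂Q_A/∂P_B = -1.3P_A = -36.0880.
ε = (∂Q_A/∂P_B)(P_B/Q_A) = -36.0880 × 14/1008.008 ≈ -0.501.
%ΔQ_A ≈ ε × %ΔP_B = -0.501 × (-20.8%) = 10.4%.

10.4%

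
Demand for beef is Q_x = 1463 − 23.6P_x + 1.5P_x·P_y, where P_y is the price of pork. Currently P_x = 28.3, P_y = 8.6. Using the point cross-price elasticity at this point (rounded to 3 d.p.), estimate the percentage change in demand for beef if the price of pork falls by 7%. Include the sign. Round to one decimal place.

At P_x = 28.3, P_y = 8.6: Q_x = 1160.19.
∂Q_x/∂P_y = 1.5P_x = 42.4500.
ε = (∂Q_x/∂P_y)(P_y/Q_x) = 42.4500 × 8.6/1160.19 ≈ 0.315.
%ΔQ_x ≈ ε × %ΔP_y = 0.315 × (-7%) = -2.2%.

-2.2%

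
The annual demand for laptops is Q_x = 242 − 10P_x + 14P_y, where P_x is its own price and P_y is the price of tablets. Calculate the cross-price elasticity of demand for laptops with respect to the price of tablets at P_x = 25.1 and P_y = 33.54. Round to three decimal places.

At P_x = 25.1 and P_y = 33.54: Q_x = 460.56.
∂Q_x/∂P_y = 14.
ε = (∂Q_x/∂P_y)(P_y/Q_x) = 14 × (33.54/460.56) ≈ 1.020.
Since ε > 0, laptops and tablets are substitutes.

1.020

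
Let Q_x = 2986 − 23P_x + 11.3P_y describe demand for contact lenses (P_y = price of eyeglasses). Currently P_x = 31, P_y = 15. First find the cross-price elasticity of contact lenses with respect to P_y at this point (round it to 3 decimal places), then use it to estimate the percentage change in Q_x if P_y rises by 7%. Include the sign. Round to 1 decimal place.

0.5%

At P_x = 31, P_y = 15: Q_x = 2442.5.
∂Q_x/∂P_y = 11.3.
ε = (∂Q_x/∂P_y)(P_y/Q_x) = 11.3000 × 15/2442.5 ≈ 0.069.
%ΔQ_x ≈ ε × %ΔP_y = 0.069 × (7%) = 0.5%.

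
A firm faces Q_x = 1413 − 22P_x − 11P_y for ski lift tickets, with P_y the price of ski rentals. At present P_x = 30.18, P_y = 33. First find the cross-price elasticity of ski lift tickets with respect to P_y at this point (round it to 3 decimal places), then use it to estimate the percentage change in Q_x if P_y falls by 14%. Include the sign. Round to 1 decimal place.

At P_x = 30.18, P_y = 33: Q_x = 386.04.
∂Q_x/∂P_y = -11.
ε = (∂Q_x/∂P_y)(P_y/Q_x) = -11.0000 × 33/386.04 ≈ -0.940.
%ΔQ_x ≈ ε × %ΔP_y = -0.940 × (-14%) = 13.2%.

13.2%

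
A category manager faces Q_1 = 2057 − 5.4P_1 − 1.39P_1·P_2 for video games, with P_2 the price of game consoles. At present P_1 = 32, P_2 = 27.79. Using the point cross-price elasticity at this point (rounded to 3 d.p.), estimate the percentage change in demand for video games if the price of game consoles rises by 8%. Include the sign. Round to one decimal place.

At P_1 = 32, P_2 = 27.79: Q_1 = 648.101.
∂Q_1/∂P_2 = -1.39P_1 = -44.4800.
ε = (∂Q_1/∂P_2)(P_2/Q_1) = -44.4800 × 27.79/648.101 ≈ -1.907.
%ΔQ_1 ≈ ε × %ΔP_2 = -1.907 × (8%) = -15.3%.

-15.3%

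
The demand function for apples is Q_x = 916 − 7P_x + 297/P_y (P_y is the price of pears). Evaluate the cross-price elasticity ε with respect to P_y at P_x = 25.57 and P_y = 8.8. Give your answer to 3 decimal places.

-0.044

At P_x = 25.57 and P_y = 8.8: Q_x = 770.76.
∂Q_x/∂P_y = −297/P_y² = -3.8352.
ε = (∂Q_x/∂P_y)(P_y/Q_x) = -3.8352 × (8.8/770.76) ≈ -0.044.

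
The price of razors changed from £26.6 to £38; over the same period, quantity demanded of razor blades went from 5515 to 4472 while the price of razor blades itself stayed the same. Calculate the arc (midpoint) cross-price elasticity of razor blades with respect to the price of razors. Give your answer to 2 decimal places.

ΔQ_A = 4472 − 5515 = -1043; ΔP_B = 38 − 26.6 = 11.4.
Midpoints: Q̄_A = 4993.5, P̄_B = 32.30.
ε = (ΔQ_A/Q̄_A)/(ΔP_B/P̄_B) = (-1043/4993.5)/(11.4/32.30) ≈ -0.59.
ε < 0: razor blades and razors are complements.

-0.59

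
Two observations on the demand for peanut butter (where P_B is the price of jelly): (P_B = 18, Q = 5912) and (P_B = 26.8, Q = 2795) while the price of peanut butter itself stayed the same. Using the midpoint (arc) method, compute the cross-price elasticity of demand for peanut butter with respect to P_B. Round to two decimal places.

ΔQ_A = 2795 − 5912 = -3117; ΔP_B = 26.8 − 18 = 8.8.
Midpoints: Q̄_A = 4353.5, P̄_B = 22.40.
ε = (ΔQ_A/Q̄_A)/(ΔP_B/P̄_B) = (-3117/4353.5)/(8.8/22.40) ≈ -1.82.

-1.82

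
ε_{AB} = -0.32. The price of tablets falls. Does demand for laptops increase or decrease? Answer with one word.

increase

ε < 0 and the price of tablets falls, so the quantity of laptops moves in the opposite direction: it increases.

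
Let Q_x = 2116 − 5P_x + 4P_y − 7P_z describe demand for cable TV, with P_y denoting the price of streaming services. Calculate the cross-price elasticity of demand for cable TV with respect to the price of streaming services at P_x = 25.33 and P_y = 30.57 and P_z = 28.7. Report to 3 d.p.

0.064

At P_x = 25.33 and P_y = 30.57 and P_z = 28.7: Q_x = 1910.73.
∂Q_x/∂P_y = 4.
ε = (∂Q_x/∂P_y)(P_y/Q_x) = 4 × (30.57/1910.73) ≈ 0.064.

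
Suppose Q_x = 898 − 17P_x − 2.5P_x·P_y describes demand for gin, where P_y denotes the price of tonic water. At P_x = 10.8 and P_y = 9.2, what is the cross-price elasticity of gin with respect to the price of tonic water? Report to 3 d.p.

At P_x = 10.8 and P_y = 9.2: Q_x = 466.
∂Q_x/∂P_y = -2.5P_x = -2.5(10.8) = -27.0000.
ε = (∂Q_x/∂P_y)(P_y/Q_x) = -27.0000 × (9.2/466) ≈ -0.533.
ε < 0: complements.

-0.533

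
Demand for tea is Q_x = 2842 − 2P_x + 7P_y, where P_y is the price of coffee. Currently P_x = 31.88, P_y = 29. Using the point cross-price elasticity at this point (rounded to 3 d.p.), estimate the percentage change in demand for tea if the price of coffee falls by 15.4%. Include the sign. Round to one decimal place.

At P_x = 31.88, P_y = 29: Q_x = 2981.24.
∂Q_x/∂P_y = 7.
ε = (∂Q_x/∂P_y)(P_y/Q_x) = 7.0000 × 29/2981.24 ≈ 0.068.
%ΔQ_x ≈ ε × %ΔP_y = 0.068 × (-15.4%) = -1.0%.

-1.0%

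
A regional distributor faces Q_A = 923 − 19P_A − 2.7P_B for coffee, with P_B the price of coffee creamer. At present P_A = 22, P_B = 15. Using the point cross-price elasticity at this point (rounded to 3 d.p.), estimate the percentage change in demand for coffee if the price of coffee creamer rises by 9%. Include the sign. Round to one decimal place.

At P_A = 22, P_B = 15: Q_A = 464.5.
∂Q_A/∂P_B = -2.7.
ε = (∂Q_A/∂P_B)(P_B/Q_A) = -2.7000 × 15/464.5 ≈ -0.087.
%ΔQ_A ≈ ε × %ΔP_B = -0.087 × (9%) = -0.8%.

-0.8%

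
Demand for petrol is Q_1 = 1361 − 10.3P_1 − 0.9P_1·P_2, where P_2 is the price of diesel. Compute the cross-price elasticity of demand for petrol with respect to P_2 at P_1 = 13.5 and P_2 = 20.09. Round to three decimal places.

-0.250

At P_1 = 13.5 and P_2 = 20.09: Q_1 = 977.857.
∂Q_1/∂P_2 = -0.9P_1 = -0.9(13.5) = -12.1500.
ε = (∂Q_1/∂P_2)(P_2/Q_1) = -12.1500 × (20.09/977.857) ≈ -0.250.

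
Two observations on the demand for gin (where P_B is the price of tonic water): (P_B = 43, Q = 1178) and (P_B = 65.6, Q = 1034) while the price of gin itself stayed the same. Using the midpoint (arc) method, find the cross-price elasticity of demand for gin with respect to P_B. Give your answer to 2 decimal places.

-0.31

ΔQ_A = 1034 − 1178 = -144; ΔP_B = 65.6 − 43 = 22.6.
Midpoints: Q̄_A = 1106.0, P̄_B = 54.30.
ε = (ΔQ_A/Q̄_A)/(ΔP_B/P̄_B) = (-144/1106.0)/(22.6/54.30) ≈ -0.31.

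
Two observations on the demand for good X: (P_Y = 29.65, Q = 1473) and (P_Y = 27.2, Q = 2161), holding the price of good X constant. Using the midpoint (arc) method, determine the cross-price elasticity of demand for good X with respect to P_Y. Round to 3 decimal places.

-4.393

ΔQ_X = 2161 − 1473 = 688; ΔP_Y = 27.2 − 29.65 = -2.45.
Midpoints: Q̄_X = 1817.0, P̄_Y = 28.42.
ε = (ΔQ_X/Q̄_X)/(ΔP_Y/P̄_Y) = (688/1817.0)/(-2.45/28.42) ≈ -4.393.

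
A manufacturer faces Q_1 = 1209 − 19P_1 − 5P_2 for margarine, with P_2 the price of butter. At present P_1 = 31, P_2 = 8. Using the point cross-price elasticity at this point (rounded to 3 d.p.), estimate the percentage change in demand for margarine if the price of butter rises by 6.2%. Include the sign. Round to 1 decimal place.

-0.4%

At P_1 = 31, P_2 = 8: Q_1 = 580.
∂Q_1/∂P_2 = -5.
ε = (∂Q_1/∂P_2)(P_2/Q_1) = -5.0000 × 8/580 ≈ -0.069.
%ΔQ_1 ≈ ε × %ΔP_2 = -0.069 × (6.2%) = -0.4%.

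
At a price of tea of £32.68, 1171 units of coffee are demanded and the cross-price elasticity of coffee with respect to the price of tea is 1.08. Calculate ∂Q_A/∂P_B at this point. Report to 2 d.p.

38.70

ε = (∂Q_A/∂P_B)·(P_B/Q_A) ⇒ ∂Q_A/∂P_B = ε·Q_A/P_B = 1.08 × 1171/32.68 ≈ 38.70.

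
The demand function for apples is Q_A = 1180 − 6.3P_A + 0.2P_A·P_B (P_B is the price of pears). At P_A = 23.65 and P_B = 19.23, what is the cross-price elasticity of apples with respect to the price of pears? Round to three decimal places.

At P_A = 23.65 and P_B = 19.23: Q_A = 1121.963.
∂Q_A/∂P_B = 0.2P_A = 0.2(23.65) = 4.7300.
ε = (∂Q_A/∂P_B)(P_B/Q_A) = 4.7300 × (19.23/1121.963) ≈ 0.081.
ε > 0: substitutes.

0.081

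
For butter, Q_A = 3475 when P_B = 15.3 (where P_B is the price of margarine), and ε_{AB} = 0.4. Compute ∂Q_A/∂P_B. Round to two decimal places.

ε = (∂Q_A/∂P_B)·(P_B/Q_A) ⇒ ∂Q_A/∂P_B = ε·Q_A/P_B = 0.4 × 3475/15.3 ≈ 90.85.

90.85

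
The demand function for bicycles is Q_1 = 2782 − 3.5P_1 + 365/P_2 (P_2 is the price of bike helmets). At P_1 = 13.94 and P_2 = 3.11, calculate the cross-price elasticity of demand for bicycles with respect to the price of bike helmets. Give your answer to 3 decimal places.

At P_1 = 13.94 and P_2 = 3.11: Q_1 = 2850.573.
∂Q_1/∂P_2 = −365/P_2² = -37.7374.
ε = (∂Q_1/∂P_2)(P_2/Q_1) = -37.7374 × (3.11/2850.573) ≈ -0.041.
ε < 0: complements.

-0.041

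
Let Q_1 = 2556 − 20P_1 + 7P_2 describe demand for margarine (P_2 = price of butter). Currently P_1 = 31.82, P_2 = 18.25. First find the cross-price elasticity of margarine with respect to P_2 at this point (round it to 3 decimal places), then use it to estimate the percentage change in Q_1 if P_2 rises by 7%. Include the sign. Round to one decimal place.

0.4%

At P_1 = 31.82, P_2 = 18.25: Q_1 = 2047.35.
∂Q_1/∂P_2 = 7.
ε = (∂Q_1/∂P_2)(P_2/Q_1) = 7.0000 × 18.25/2047.35 ≈ 0.062.
%ΔQ_1 ≈ ε × %ΔP_2 = 0.062 × (7%) = 0.4%.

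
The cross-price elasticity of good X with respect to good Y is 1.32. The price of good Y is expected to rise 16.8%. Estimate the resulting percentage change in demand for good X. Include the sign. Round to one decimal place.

%ΔQ ≈ ε × %ΔP of good Y = 1.32 × (16.8%) = 22.2%.
Demand for good X rises by about 22.2%.

22.2%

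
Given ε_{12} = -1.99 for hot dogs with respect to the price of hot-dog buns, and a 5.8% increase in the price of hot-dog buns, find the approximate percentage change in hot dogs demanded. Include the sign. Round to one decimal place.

-11.5%

%ΔQ ≈ ε × %ΔP of hot-dog buns = -1.99 × (5.8%) = -11.5%.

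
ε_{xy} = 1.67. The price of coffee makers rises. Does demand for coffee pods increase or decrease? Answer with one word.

increase

ε > 0 and the price of coffee makers rises, so the quantity of coffee pods moves in the same direction: it increases.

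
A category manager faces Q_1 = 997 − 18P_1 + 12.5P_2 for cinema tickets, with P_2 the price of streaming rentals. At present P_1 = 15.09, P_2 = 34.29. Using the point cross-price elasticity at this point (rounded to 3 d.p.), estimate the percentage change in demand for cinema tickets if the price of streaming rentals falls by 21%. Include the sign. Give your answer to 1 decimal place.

-7.8%

At P_1 = 15.09, P_2 = 34.29: Q_1 = 1154.005.
∂Q_1/∂P_2 = 12.5.
ε = (∂Q_1/∂P_2)(P_2/Q_1) = 12.5000 × 34.29/1154.005 ≈ 0.371.
%ΔQ_1 ≈ ε × %ΔP_2 = 0.371 × (-21%) = -7.8%.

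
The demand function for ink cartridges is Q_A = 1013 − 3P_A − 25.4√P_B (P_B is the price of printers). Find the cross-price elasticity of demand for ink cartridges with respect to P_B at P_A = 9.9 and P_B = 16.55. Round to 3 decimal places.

At P_A = 9.9 and P_B = 16.55: Q_A = 879.969.
∂Q_A/∂P_B = -25.4/(2√P_B) = -25.4/(2√16.55) = -3.1218.
ε = (∂Q_A/∂P_B)(P_B/Q_A) = -3.1218 × (16.55/879.969) ≈ -0.059.

-0.059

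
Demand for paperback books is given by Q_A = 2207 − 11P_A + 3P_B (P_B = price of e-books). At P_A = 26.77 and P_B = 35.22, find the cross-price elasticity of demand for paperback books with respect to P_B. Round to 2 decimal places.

0.05

At P_A = 26.77 and P_B = 35.22: Q_A = 2018.19.
∂Q_A/∂P_B = 3.
ε = (∂Q_A/∂P_B)(P_B/Q_A) = 3 × (35.22/2018.19) ≈ 0.05.
Since ε > 0, paperback books and e-books are substitutes.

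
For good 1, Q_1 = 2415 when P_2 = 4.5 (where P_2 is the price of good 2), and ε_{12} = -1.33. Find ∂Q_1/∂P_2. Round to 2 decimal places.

-713.77

ε = (∂Q_1/∂P_2)·(P_2/Q_1) ⇒ ∂Q_1/∂P_2 = ε·Q_1/P_2 = -1.33 × 2415/4.5 ≈ -713.77.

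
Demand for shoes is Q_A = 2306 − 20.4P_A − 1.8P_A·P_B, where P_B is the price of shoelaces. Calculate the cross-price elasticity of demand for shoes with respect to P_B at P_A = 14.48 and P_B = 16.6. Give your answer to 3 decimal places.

At P_A = 14.48 and P_B = 16.6: Q_A = 1577.946.
∂Q_A/∂P_B = -1.8P_A = -1.8(14.48) = -26.0640.
ε = (∂Q_A/∂P_B)(P_B/Q_A) = -26.0640 × (16.6/1577.946) ≈ -0.274.
ε < 0: complements.

-0.274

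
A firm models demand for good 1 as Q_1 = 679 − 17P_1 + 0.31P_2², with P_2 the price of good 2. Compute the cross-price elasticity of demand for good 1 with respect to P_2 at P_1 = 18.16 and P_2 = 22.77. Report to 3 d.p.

At P_1 = 18.16 and P_2 = 22.77: Q_1 = 531.007.
∂Q_1/∂P_2 = 0.62P_2 = 0.62(22.77) = 14.1174.
ε = (∂Q_1/∂P_2)(P_2/Q_1) = 14.1174 × (22.77/531.007) ≈ 0.605.
ε > 0: substitutes.

0.605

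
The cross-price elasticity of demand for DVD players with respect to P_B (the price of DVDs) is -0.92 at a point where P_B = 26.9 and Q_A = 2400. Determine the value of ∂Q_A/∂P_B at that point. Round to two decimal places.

ε = (∂Q_A/∂P_B)·(P_B/Q_A) ⇒ ∂Q_A/∂P_B = ε·Q_A/P_B = -0.92 × 2400/26.9 ≈ -82.08.

-82.08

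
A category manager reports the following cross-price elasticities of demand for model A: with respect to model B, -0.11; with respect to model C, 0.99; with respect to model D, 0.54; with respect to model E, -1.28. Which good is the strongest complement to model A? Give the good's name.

Complements have ε < 0. The most negative value is -1.28 (model E).

model E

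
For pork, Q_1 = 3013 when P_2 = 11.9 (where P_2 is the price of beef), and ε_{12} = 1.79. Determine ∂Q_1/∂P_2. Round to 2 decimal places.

453.22

ε = (∂Q_1/∂P_2)·(P_2/Q_1) ⇒ ∂Q_1/∂P_2 = ε·Q_1/P_2 = 1.79 × 3013/11.9 ≈ 453.22.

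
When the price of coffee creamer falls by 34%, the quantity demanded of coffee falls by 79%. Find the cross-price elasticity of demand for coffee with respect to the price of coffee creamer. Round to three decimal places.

2.324

ε = (%ΔQ of coffee) / (%ΔP of coffee creamer) = (-79%) / (-34%) ≈ 2.324.
Positive cross-price elasticity: substitutes.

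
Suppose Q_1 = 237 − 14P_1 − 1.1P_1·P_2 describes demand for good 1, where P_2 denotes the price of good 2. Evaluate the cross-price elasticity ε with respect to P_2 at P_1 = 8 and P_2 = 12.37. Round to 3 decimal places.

At P_1 = 8 and P_2 = 12.37: Q_1 = 16.144.
∂Q_1/∂P_2 = -1.1P_1 = -1.1(8) = -8.8000.
ε = (∂Q_1/∂P_2)(P_2/Q_1) = -8.8000 × (12.37/16.144) ≈ -6.743.
ε < 0: complements.

-6.743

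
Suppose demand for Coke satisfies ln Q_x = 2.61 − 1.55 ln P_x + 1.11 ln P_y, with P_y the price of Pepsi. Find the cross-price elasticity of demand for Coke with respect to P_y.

1.11

In a log-linear (constant-elasticity) demand function, the coefficient on ln P_y is the cross-price elasticity.
ε = 1.11. Positive, so Coke and Pepsi are substitutes.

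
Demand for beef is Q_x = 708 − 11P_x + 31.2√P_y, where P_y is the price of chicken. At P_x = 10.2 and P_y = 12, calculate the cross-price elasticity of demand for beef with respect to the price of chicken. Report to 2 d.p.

0.08

At P_x = 10.2 and P_y = 12: Q_x = 703.880.
∂Q_x/∂P_y = 31.2/(2√P_y) = 31.2/(2√12) = 4.5033.
ε = (∂Q_x/∂P_y)(P_y/Q_x) = 4.5033 × (12/703.880) ≈ 0.08.
ε > 0: substitutes.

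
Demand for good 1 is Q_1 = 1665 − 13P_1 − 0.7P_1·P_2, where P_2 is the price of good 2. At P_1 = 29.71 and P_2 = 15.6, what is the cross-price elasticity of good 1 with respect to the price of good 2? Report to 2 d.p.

-0.34

At P_1 = 29.71 and P_2 = 15.6: Q_1 = 954.337.
∂Q_1/∂P_2 = -0.7P_1 = -0.7(29.71) = -20.7970.
ε = (∂Q_1/∂P_2)(P_2/Q_1) = -20.7970 × (15.6/954.337) ≈ -0.34.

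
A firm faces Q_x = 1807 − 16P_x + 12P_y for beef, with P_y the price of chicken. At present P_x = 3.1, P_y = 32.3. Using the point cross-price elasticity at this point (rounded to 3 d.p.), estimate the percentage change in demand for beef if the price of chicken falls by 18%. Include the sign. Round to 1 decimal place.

-3.3%

At P_x = 3.1, P_y = 32.3: Q_x = 2145.
∂Q_x/∂P_y = 12.
ε = (∂Q_x/∂P_y)(P_y/Q_x) = 12.0000 × 32.3/2145 ≈ 0.181.
%ΔQ_x ≈ ε × %ΔP_y = 0.181 × (-18%) = -3.3%.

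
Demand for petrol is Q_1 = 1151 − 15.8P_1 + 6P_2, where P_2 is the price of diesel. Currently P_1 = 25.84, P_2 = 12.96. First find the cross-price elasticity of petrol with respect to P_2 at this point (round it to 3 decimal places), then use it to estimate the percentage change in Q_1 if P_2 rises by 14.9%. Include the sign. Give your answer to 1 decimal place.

At P_1 = 25.84, P_2 = 12.96: Q_1 = 820.488.
∂Q_1/∂P_2 = 6.
ε = (∂Q_1/∂P_2)(P_2/Q_1) = 6.0000 × 12.96/820.488 ≈ 0.095.
%ΔQ_1 ≈ ε × %ΔP_2 = 0.095 × (14.9%) = 1.4%.

1.4%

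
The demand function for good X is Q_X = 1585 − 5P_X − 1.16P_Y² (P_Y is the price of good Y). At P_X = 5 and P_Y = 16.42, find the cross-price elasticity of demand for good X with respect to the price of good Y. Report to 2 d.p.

At P_X = 5 and P_Y = 16.42: Q_X = 1247.245.
∂Q_X/∂P_Y = -2.32P_Y = -2.32(16.42) = -38.0944.
ε = (∂Q_X/∂P_Y)(P_Y/Q_X) = -38.0944 × (16.42/1247.245) ≈ -0.50.

-0.50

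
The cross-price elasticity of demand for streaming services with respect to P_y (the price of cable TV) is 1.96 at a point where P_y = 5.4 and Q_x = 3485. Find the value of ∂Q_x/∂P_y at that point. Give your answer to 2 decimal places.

ε = (∂Q_x/∂P_y)·(P_y/Q_x) ⇒ ∂Q_x/∂P_y = ε·Q_x/P_y = 1.96 × 3485/5.4 ≈ 1264.93.

1264.93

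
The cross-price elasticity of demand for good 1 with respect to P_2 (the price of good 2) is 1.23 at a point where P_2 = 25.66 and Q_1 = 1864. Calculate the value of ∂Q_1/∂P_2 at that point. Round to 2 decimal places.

89.35

ε = (∂Q_1/∂P_2)·(P_2/Q_1) ⇒ ∂Q_1/∂P_2 = ε·Q_1/P_2 = 1.23 × 1864/25.66 ≈ 89.35.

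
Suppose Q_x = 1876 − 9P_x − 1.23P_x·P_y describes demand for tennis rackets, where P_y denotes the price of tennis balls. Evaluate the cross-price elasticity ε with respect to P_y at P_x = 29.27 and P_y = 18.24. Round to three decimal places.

At P_x = 29.27 and P_y = 18.24: Q_x = 955.892.
∂Q_x/∂P_y = -1.23P_x = -1.23(29.27) = -36.0021.
ε = (∂Q_x/∂P_y)(P_y/Q_x) = -36.0021 × (18.24/955.892) ≈ -0.687.

-0.687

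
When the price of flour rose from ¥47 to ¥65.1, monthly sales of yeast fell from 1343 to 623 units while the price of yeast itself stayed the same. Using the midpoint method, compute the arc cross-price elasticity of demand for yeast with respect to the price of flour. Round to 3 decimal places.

ΔQ_A = 623 − 1343 = -720; ΔP_B = 65.1 − 47 = 18.1.
Midpoints: Q̄_A = 983.0, P̄_B = 56.05.
ε = (ΔQ_A/Q̄_A)/(ΔP_B/P̄_B) = (-720/983.0)/(18.1/56.05) ≈ -2.268.
ε < 0: yeast and flour are complements.

-2.268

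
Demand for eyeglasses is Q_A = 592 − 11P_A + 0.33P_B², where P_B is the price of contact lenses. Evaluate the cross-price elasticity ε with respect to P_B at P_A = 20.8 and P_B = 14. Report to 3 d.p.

At P_A = 20.8 and P_B = 14: Q_A = 427.88.
∂Q_A/∂P_B = 0.66P_B = 0.66(14) = 9.2400.
ε = (∂Q_A/∂P_B)(P_B/Q_A) = 9.2400 × (14/427.88) ≈ 0.302.

0.302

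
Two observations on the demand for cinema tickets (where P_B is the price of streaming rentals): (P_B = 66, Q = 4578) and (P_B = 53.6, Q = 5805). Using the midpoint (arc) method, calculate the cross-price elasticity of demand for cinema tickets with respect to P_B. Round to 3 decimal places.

ΔQ_A = 5805 − 4578 = 1227; ΔP_B = 53.6 − 66 = -12.4.
Midpoints: Q̄_A = 5191.5, P̄_B = 59.80.
ε = (ΔQ_A/Q̄_A)/(ΔP_B/P̄_B) = (1227/5191.5)/(-12.4/59.80) ≈ -1.140.
ε < 0: cinema tickets and streaming rentals are complements.

-1.140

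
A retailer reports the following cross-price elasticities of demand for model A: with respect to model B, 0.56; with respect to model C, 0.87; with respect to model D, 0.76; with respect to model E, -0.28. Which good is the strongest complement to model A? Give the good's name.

Complements have ε < 0. The most negative value is -0.28 (model E).

model E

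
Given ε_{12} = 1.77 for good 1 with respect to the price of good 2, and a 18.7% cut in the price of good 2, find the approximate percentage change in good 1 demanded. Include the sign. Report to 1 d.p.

-33.1%

%ΔQ ≈ ε × %ΔP of good 2 = 1.77 × (-18.7%) = -33.1%.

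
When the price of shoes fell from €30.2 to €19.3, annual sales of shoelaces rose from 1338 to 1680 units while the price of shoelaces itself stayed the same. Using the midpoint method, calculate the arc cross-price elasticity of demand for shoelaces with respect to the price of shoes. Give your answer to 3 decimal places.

-0.515

ΔQ_A = 1680 − 1338 = 342; ΔP_B = 19.3 − 30.2 = -10.9.
Midpoints: Q̄_A = 1509.0, P̄_B = 24.75.
ε = (ΔQ_A/Q̄_A)/(ΔP_B/P̄_B) = (342/1509.0)/(-10.9/24.75) ≈ -0.515.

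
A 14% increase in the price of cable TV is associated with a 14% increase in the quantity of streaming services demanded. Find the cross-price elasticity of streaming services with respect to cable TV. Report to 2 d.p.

1.00

ε = (%ΔQ of streaming services) / (%ΔP of cable TV) = (14%) / (14%) ≈ 1.00.
Positive cross-price elasticity: substitutes.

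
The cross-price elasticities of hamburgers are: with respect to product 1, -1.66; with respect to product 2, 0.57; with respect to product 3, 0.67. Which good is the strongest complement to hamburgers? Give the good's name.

product 1

Complements have ε < 0. The most negative value is -1.66 (product 1).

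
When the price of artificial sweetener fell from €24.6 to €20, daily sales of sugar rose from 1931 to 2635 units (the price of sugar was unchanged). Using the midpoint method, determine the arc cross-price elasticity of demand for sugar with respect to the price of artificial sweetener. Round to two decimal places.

-1.49

ΔQ_A = 2635 − 1931 = 704; ΔP_B = 20 − 24.6 = -4.6.
Midpoints: Q̄_A = 2283.0, P̄_B = 22.30.
ε = (ΔQ_A/Q̄_A)/(ΔP_B/P̄_B) = (704/2283.0)/(-4.6/22.30) ≈ -1.49.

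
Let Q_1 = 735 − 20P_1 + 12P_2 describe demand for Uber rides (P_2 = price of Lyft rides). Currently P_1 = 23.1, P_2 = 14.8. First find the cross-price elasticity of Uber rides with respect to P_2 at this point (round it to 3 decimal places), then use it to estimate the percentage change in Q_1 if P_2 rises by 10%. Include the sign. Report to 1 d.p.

At P_1 = 23.1, P_2 = 14.8: Q_1 = 450.6.
∂Q_1/∂P_2 = 12.
ε = (∂Q_1/∂P_2)(P_2/Q_1) = 12.0000 × 14.8/450.6 ≈ 0.394.
%ΔQ_1 ≈ ε × %ΔP_2 = 0.394 × (10%) = 3.9%.

3.9%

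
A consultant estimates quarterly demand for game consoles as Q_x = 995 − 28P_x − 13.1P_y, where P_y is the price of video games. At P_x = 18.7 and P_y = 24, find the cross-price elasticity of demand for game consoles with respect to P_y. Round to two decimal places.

-2.00

At P_x = 18.7 and P_y = 24: Q_x = 157.
∂Q_x/∂P_y = -13.1.
ε = (∂Q_x/∂P_y)(P_y/Q_x) = -13.1 × (24/157) ≈ -2.00.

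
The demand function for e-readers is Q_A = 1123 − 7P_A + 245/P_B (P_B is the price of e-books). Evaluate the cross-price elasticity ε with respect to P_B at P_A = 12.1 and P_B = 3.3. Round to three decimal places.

At P_A = 12.1 and P_B = 3.3: Q_A = 1112.542.
∂Q_A/∂P_B = −245/P_B² = -22.4977.
ε = (∂Q_A/∂P_B)(P_B/Q_A) = -22.4977 × (3.3/1112.542) ≈ -0.067.
ε < 0: complements.

-0.067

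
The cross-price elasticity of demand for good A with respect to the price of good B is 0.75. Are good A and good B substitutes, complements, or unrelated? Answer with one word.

substitutes

ε = 0.75 > 0, so a higher price of good B raises demand for good A: substitutes.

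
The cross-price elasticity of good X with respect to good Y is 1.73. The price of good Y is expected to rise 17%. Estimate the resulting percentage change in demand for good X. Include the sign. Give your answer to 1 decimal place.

29.4%

%ΔQ ≈ ε × %ΔP of good Y = 1.73 × (17%) = 29.4%.
Demand for good X rises by about 29.4%.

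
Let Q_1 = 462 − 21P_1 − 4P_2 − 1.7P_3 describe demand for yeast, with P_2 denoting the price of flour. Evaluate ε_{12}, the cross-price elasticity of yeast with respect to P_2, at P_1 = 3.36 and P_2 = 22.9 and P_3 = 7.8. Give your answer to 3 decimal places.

At P_1 = 3.36 and P_2 = 22.9 and P_3 = 7.8: Q_1 = 286.58.
∂Q_1/∂P_2 = -4.
ε = (∂Q_1/∂P_2)(P_2/Q_1) = -4 × (22.9/286.58) ≈ -0.320.

-0.320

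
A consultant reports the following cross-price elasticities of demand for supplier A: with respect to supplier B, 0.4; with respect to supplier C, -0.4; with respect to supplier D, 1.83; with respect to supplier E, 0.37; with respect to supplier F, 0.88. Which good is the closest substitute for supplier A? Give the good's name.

Substitutes have ε > 0. Among the positive values, 1.83 (supplier D) is largest.

supplier D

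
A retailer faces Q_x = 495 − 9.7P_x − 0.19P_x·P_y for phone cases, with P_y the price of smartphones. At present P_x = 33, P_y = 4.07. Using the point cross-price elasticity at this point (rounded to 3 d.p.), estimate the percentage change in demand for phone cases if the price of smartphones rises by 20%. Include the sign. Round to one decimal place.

-3.4%

At P_x = 33, P_y = 4.07: Q_x = 149.381.
∂Q_x/∂P_y = -0.19P_x = -6.2700.
ε = (∂Q_x/∂P_y)(P_y/Q_x) = -6.2700 × 4.07/149.381 ≈ -0.171.
%ΔQ_x ≈ ε × %ΔP_y = -0.171 × (20%) = -3.4%.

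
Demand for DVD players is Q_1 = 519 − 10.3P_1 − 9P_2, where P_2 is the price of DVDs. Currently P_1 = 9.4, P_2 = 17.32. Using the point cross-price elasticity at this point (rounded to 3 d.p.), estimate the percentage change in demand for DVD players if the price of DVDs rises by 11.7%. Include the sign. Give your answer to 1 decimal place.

At P_1 = 9.4, P_2 = 17.32: Q_1 = 266.3.
∂Q_1/∂P_2 = -9.
ε = (∂Q_1/∂P_2)(P_2/Q_1) = -9.0000 × 17.32/266.3 ≈ -0.585.
%ΔQ_1 ≈ ε × %ΔP_2 = -0.585 × (11.7%) = -6.8%.

-6.8%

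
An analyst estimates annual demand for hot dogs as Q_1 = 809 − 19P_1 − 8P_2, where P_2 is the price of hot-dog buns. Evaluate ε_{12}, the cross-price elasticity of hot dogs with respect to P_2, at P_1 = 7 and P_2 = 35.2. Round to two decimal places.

At P_1 = 7 and P_2 = 35.2: Q_1 = 394.4.
∂Q_1/∂P_2 = -8.
ε = (∂Q_1/∂P_2)(P_2/Q_1) = -8 × (35.2/394.4) ≈ -0.71.
Since ε < 0, hot dogs and hot-dog buns are complements.

-0.71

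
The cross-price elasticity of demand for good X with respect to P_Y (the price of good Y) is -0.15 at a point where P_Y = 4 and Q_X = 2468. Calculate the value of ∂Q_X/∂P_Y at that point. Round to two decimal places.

ε = (∂Q_X/∂P_Y)·(P_Y/Q_X) ⇒ ∂Q_X/∂P_Y = ε·Q_X/P_Y = -0.15 × 2468/4 ≈ -92.55.

-92.55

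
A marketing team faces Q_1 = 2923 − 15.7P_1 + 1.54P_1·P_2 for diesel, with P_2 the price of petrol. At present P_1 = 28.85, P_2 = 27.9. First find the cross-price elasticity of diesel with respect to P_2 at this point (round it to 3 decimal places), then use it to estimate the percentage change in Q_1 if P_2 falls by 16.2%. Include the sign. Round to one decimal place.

At P_1 = 28.85, P_2 = 27.9: Q_1 = 3709.624.
∂Q_1/∂P_2 = 1.54P_1 = 44.4290.
ε = (∂Q_1/∂P_2)(P_2/Q_1) = 44.4290 × 27.9/3709.624 ≈ 0.334.
%ΔQ_1 ≈ ε × %ΔP_2 = 0.334 × (-16.2%) = -5.4%.

-5.4%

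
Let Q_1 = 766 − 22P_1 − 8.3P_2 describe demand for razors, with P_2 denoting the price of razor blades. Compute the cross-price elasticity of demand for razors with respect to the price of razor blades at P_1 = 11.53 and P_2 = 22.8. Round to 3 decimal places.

At P_1 = 11.53 and P_2 = 22.8: Q_1 = 323.1.
∂Q_1/∂P_2 = -8.3.
ε = (∂Q_1/∂P_2)(P_2/Q_1) = -8.3 × (22.8/323.1) ≈ -0.586.

-0.586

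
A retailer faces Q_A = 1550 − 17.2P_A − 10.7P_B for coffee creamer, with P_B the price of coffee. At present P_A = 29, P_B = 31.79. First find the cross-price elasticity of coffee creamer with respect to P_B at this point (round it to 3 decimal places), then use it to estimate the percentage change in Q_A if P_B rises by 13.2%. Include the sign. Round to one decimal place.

At P_A = 29, P_B = 31.79: Q_A = 711.047.
∂Q_A/∂P_B = -10.7.
ε = (∂Q_A/∂P_B)(P_B/Q_A) = -10.7000 × 31.79/711.047 ≈ -0.478.
%ΔQ_A ≈ ε × %ΔP_B = -0.478 × (13.2%) = -6.3%.

-6.3%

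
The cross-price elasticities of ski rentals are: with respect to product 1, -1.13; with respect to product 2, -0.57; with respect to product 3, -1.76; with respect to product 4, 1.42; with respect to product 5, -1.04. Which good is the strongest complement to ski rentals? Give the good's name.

Complements have ε < 0. The most negative value is -1.76 (product 3).

product 3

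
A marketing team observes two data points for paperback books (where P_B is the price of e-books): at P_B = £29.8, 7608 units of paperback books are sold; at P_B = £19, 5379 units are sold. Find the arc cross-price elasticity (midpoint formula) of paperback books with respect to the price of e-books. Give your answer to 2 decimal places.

ΔQ_A = 5379 − 7608 = -2229; ΔP_B = 19 − 29.8 = -10.8.
Midpoints: Q̄_A = 6493.5, P̄_B = 24.40.
ε = (ΔQ_A/Q̄_A)/(ΔP_B/P̄_B) = (-2229/6493.5)/(-10.8/24.40) ≈ 0.78.
ε > 0: paperback books and e-books are substitutes.

0.78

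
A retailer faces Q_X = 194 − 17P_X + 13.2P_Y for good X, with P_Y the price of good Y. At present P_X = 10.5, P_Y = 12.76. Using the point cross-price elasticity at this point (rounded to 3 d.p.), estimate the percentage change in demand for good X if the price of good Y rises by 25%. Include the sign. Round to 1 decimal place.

22.9%

At P_X = 10.5, P_Y = 12.76: Q_X = 183.932.
∂Q_X/∂P_Y = 13.2.
ε = (∂Q_X/∂P_Y)(P_Y/Q_X) = 13.2000 × 12.76/183.932 ≈ 0.916.
%ΔQ_X ≈ ε × %ΔP_Y = 0.916 × (25%) = 22.9%.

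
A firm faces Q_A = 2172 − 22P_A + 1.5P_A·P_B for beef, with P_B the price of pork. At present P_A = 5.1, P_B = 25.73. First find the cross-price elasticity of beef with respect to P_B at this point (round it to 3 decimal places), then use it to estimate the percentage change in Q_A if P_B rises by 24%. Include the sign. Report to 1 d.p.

2.1%

At P_A = 5.1, P_B = 25.73: Q_A = 2256.635.
∂Q_A/∂P_B = 1.5P_A = 7.6500.
ε = (∂Q_A/∂P_B)(P_B/Q_A) = 7.6500 × 25.73/2256.635 ≈ 0.087.
%ΔQ_A ≈ ε × %ΔP_B = 0.087 × (24%) = 2.1%.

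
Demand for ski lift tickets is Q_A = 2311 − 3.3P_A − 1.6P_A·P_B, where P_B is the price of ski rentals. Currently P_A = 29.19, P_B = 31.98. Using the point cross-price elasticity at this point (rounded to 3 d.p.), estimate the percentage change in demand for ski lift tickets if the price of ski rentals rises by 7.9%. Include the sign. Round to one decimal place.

-16.4%

At P_A = 29.19, P_B = 31.98: Q_A = 721.079.
∂Q_A/∂P_B = -1.6P_A = -46.7040.
ε = (∂Q_A/∂P_B)(P_B/Q_A) = -46.7040 × 31.98/721.079 ≈ -2.071.
%ΔQ_A ≈ ε × %ΔP_B = -2.071 × (7.9%) = -16.4%.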